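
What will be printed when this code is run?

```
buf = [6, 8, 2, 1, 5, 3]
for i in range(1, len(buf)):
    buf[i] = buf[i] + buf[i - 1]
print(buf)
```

i=1: buf[1] = 8+6 = 14 → [6, 14, 2, 1, 5, 3]
i=2: buf[2] = 2+14 = 16 → [6, 14, 16, 1, 5, 3]
i=3: buf[3] = 1+16 = 17 → [6, 14, 16, 17, 5, 3]
i=4: buf[4] = 5+17 = 22 → [6, 14, 16, 17, 22, 3]
i=5: buf[5] = 3+22 = 25 → [6, 14, 16, 17, 22, 25]

[6, 14, 16, 17, 22, 25]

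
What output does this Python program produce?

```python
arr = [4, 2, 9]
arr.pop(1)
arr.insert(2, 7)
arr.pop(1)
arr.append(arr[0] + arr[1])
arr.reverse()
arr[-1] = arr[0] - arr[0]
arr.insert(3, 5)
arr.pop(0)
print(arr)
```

[7, 0, 5]

pop(1) removes 2 → [4, 9]
insert 7 at 2 → [4, 9, 7]
pop(1) removes 9 → [4, 7]
append arr[0]+arr[1] = 4+7 = 11 → [4, 7, 11]
reverse → [11, 7, 4]
arr[-1] = arr[0]-arr[0] = 11-11 = 0 → [11, 7, 0]
insert 5 at 3 → [11, 7, 0, 5]
pop(0) removes 11 → [7, 0, 5]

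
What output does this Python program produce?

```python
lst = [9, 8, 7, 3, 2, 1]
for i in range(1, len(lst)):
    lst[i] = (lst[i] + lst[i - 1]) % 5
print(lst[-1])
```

0

i=1: lst[1] = (8+9)%5 = 2 → [9, 2, 7, 3, 2, 1]
i=2: lst[2] = (7+2)%5 = 4 → [9, 2, 4, 3, 2, 1]
i=3: lst[3] = (3+4)%5 = 2 → [9, 2, 4, 2, 2, 1]
i=4: lst[4] = (2+2)%5 = 4 → [9, 2, 4, 2, 4, 1]
i=5: lst[5] = (1+4)%5 = 0 → [9, 2, 4, 2, 4, 0]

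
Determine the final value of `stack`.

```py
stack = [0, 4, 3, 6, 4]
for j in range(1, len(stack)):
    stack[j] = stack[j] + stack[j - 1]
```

[0, 4, 7, 13, 17]

j=1: stack[1] = 4+0 = 4 → [0, 4, 3, 6, 4]
j=2: stack[2] = 3+4 = 7 → [0, 4, 7, 6, 4]
j=3: stack[3] = 6+7 = 13 → [0, 4, 7, 13, 4]
j=4: stack[4] = 4+13 = 17 → [0, 4, 7, 13, 17]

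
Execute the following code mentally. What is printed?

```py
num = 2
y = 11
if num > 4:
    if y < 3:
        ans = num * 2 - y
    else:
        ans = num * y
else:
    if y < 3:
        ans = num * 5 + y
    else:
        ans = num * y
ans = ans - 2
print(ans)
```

num=2, y=11
num > 4 is False; y < 3 is False
→ ans = num * y = 22
ans = 22-2 = 20

20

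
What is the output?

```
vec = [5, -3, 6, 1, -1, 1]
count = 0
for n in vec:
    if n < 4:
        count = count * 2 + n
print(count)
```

-21

n=5: not <4
n=-3: <4, count = 0*2+(-3) = -3
n=6: not <4
n=1: <4, count = (-3)*2+1 = -5
n=-1: <4, count = (-5)*2+(-1) = -11
n=1: <4, count = (-11)*2+1 = -21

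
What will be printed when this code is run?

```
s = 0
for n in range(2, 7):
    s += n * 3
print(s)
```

n=2: s = 0+2*3 = 6
n=3: s = 6+3*3 = 15
n=4: s = 15+4*3 = 27
n=5: s = 27+5*3 = 42
n=6: s = 42+6*3 = 60

60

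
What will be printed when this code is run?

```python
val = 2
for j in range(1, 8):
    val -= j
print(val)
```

-26

j=1: val = 2-1 = 1
j=2: val = 1-2 = -1
j=3: val = (-1)-3 = -4
j=4: val = (-4)-4 = -8
j=5: val = (-8)-5 = -13
j=6: val = (-13)-6 = -19
j=7: val = (-19)-7 = -26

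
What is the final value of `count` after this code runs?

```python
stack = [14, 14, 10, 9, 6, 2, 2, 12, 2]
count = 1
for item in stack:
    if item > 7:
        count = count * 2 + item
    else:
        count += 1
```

item=14: >7, count = 1*2+14 = 16
item=14: >7, count = 16*2+14 = 46
item=10: >7, count = 46*2+10 = 102
item=9: >7, count = 102*2+9 = 213
item=6: not >7, count = 213+1 = 214
item=2: not >7, count = 214+1 = 215
item=2: not >7, count = 215+1 = 216
item=12: >7, count = 216*2+12 = 444
item=2: not >7, count = 444+1 = 445

445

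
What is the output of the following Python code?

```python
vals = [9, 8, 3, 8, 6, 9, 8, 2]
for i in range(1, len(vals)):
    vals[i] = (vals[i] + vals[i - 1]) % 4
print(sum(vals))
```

19

i=1: vals[1] = (8+9)%4 = 1 → [9, 1, 3, 8, 6, 9, 8, 2]
i=2: vals[2] = (3+1)%4 = 0 → [9, 1, 0, 8, 6, 9, 8, 2]
i=3: vals[3] = (8+0)%4 = 0 → [9, 1, 0, 0, 6, 9, 8, 2]
i=4: vals[4] = (6+0)%4 = 2 → [9, 1, 0, 0, 2, 9, 8, 2]
i=5: vals[5] = (9+2)%4 = 3 → [9, 1, 0, 0, 2, 3, 8, 2]
i=6: vals[6] = (8+3)%4 = 3 → [9, 1, 0, 0, 2, 3, 3, 2]
i=7: vals[7] = (2+3)%4 = 1 → [9, 1, 0, 0, 2, 3, 3, 1]
sum = 19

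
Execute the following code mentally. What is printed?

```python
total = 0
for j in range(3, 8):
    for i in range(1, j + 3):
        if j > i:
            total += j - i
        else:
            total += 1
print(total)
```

70

j=3,i=1: 3>1, total = 0+2 = 2
j=3,i=2: 3>2, total = 2+1 = 3
j=3,i=3: not 3>3, total = 3+1 = 4
j=3,i=4: not 3>4, total = 4+1 = 5
j=3,i=5: not 3>5, total = 5+1 = 6
j=4,i=1: 4>1, total = 6+3 = 9
j=4,i=2: 4>2, total = 9+2 = 11
j=4,i=3: 4>3, total = 11+1 = 12
j=4,i=4: not 4>4, total = 12+1 = 13
j=4,i=5: not 4>5, total = 13+1 = 14
j=4,i=6: not 4>6, total = 14+1 = 15
j=5,i=1: 5>1, total = 15+4 = 19
j=5,i=2: 5>2, total = 19+3 = 22
j=5,i=3: 5>3, total = 22+2 = 24
j=5,i=4: 5>4, total = 24+1 = 25
j=5,i=5: not 5>5, total = 25+1 = 26
j=5,i=6: not 5>6, total = 26+1 = 27
j=5,i=7: not 5>7, total = 27+1 = 28
j=6,i=1: 6>1, total = 28+5 = 33
j=6,i=2: 6>2, total = 33+4 = 37
j=6,i=3: 6>3, total = 37+3 = 40
j=6,i=4: 6>4, total = 40+2 = 42
j=6,i=5: 6>5, total = 42+1 = 43
j=6,i=6: not 6>6, total = 43+1 = 44
j=6,i=7: not 6>7, total = 44+1 = 45
j=6,i=8: not 6>8, total = 45+1 = 46
j=7,i=1: 7>1, total = 46+6 = 52
j=7,i=2: 7>2, total = 52+5 = 57
j=7,i=3: 7>3, total = 57+4 = 61
j=7,i=4: 7>4, total = 61+3 = 64
j=7,i=5: 7>5, total = 64+2 = 66
j=7,i=6: 7>6, total = 66+1 = 67
j=7,i=7: not 7>7, total = 67+1 = 68
j=7,i=8: not 7>8, total = 68+1 = 69
j=7,i=9: not 7>9, total = 69+1 = 70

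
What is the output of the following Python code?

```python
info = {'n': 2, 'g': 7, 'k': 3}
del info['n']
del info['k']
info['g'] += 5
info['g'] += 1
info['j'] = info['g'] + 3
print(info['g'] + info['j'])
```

29

del 'n' → {'g': 7, 'k': 3}
del 'k' → {'g': 7}
info['g'] = 7+5 = 12 → {'g': 12}
info['g'] = 12+1 = 13 → {'g': 13}
info['j'] = info['g']+3 = 16 → {'g': 13, 'j': 16}
info['g']+info['j'] = 13+16 = 29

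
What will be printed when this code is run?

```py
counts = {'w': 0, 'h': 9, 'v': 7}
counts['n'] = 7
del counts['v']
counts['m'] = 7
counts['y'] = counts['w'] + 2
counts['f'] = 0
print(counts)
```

{'w': 0, 'h': 9, 'n': 7, 'm': 7, 'y': 2, 'f': 0}

counts['n'] = 7 → {'w': 0, 'h': 9, 'v': 7, 'n': 7}
del 'v' → {'w': 0, 'h': 9, 'n': 7}
counts['m'] = 7 → {'w': 0, 'h': 9, 'n': 7, 'm': 7}
counts['y'] = counts['w']+2 = 2 → {'w': 0, 'h': 9, 'n': 7, 'm': 7, 'y': 2}
counts['f'] = 0 → {'w': 0, 'h': 9, 'n': 7, 'm': 7, 'y': 2, 'f': 0}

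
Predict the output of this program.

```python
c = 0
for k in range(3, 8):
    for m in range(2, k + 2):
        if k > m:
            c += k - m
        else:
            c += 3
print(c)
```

65

k=3,m=2: 3>2, c = 0+1 = 1
k=3,m=3: not 3>3, c = 1+3 = 4
k=3,m=4: not 3>4, c = 4+3 = 7
k=4,m=2: 4>2, c = 7+2 = 9
k=4,m=3: 4>3, c = 9+1 = 10
k=4,m=4: not 4>4, c = 10+3 = 13
k=4,m=5: not 4>5, c = 13+3 = 16
k=5,m=2: 5>2, c = 16+3 = 19
k=5,m=3: 5>3, c = 19+2 = 21
k=5,m=4: 5>4, c = 21+1 = 22
k=5,m=5: not 5>5, c = 22+3 = 25
k=5,m=6: not 5>6, c = 25+3 = 28
k=6,m=2: 6>2, c = 28+4 = 32
k=6,m=3: 6>3, c = 32+3 = 35
k=6,m=4: 6>4, c = 35+2 = 37
k=6,m=5: 6>5, c = 37+1 = 38
k=6,m=6: not 6>6, c = 38+3 = 41
k=6,m=7: not 6>7, c = 41+3 = 44
k=7,m=2: 7>2, c = 44+5 = 49
k=7,m=3: 7>3, c = 49+4 = 53
k=7,m=4: 7>4, c = 53+3 = 56
k=7,m=5: 7>5, c = 56+2 = 58
k=7,m=6: 7>6, c = 58+1 = 59
k=7,m=7: not 7>7, c = 59+3 = 62
k=7,m=8: not 7>8, c = 62+3 = 65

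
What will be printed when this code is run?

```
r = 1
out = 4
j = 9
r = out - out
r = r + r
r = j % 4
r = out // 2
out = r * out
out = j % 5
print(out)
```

r = 4-4 = 0
r = 0+0 = 0
r = 9%4 = 1
r = 4//2 = 2
out = 2*4 = 8
out = 9%5 = 4

4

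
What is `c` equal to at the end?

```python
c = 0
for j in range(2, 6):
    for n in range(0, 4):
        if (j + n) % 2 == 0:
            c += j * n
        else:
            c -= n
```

32

j=2,n=0: even sum, c = 0+0 = 0
j=2,n=1: odd sum, c = 0-1 = -1
j=2,n=2: even sum, c = (-1)+4 = 3
j=2,n=3: odd sum, c = 3-3 = 0
j=3,n=0: odd sum, c = 0-0 = 0
j=3,n=1: even sum, c = 0+3 = 3
j=3,n=2: odd sum, c = 3-2 = 1
j=3,n=3: even sum, c = 1+9 = 10
j=4,n=0: even sum, c = 10+0 = 10
j=4,n=1: odd sum, c = 10-1 = 9
j=4,n=2: even sum, c = 9+8 = 17
j=4,n=3: odd sum, c = 17-3 = 14
j=5,n=0: odd sum, c = 14-0 = 14
j=5,n=1: even sum, c = 14+5 = 19
j=5,n=2: odd sum, c = 19-2 = 17
j=5,n=3: even sum, c = 17+15 = 32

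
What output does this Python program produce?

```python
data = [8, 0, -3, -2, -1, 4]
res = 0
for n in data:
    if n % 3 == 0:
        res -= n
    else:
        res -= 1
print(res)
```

-1

n=8: not %3==0, res = 0-1 = -1
n=0: %3==0, res = (-1)-0 = -1
n=-3: %3==0, res = (-1)-(-3) = 2
n=-2: not %3==0, res = 2-1 = 1
n=-1: not %3==0, res = 1-1 = 0
n=4: not %3==0, res = 0-1 = -1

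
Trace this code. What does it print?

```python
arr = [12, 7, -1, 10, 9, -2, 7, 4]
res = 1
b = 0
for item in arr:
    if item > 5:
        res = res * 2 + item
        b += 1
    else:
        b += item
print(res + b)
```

item=12: >5, res = 1*2+12 = 14; b=1
item=7: >5, res = 14*2+7 = 35; b=2
item=-1: not >5; b=1
item=10: >5, res = 35*2+10 = 80; b=2
item=9: >5, res = 80*2+9 = 169; b=3
item=-2: not >5; b=1
item=7: >5, res = 169*2+7 = 345; b=2
item=4: not >5; b=6
res+b = 345+6 = 351

351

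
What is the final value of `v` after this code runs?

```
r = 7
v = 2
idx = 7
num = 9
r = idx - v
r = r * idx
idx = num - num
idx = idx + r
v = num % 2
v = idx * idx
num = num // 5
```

1225

r = 7-2 = 5
r = 5*7 = 35
idx = 9-9 = 0
idx = 0+35 = 35
v = 9%2 = 1
v = 35*35 = 1225
num = 9//5 = 1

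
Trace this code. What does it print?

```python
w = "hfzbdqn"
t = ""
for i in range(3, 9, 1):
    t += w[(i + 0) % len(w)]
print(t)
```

i=3: add w[3]='b' → 'b'
i=4: add w[4]='d' → 'bd'
i=5: add w[5]='q' → 'bdq'
i=6: add w[6]='n' → 'bdqn'
i=7: add w[0]='h' → 'bdqnh'
i=8: add w[1]='f' → 'bdqnhf'

bdqnhf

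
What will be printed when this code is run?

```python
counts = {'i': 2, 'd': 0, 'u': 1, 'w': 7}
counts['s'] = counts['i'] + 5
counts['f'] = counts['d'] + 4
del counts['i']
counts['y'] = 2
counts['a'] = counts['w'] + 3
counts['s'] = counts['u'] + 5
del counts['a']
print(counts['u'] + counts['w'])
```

8

counts['s'] = counts['i']+5 = 7 → {'i': 2, 'd': 0, 'u': 1, 'w': 7, 's': 7}
counts['f'] = counts['d']+4 = 4 → {'i': 2, 'd': 0, 'u': 1, 'w': 7, 's': 7, 'f': 4}
del 'i' → {'d': 0, 'u': 1, 'w': 7, 's': 7, 'f': 4}
counts['y'] = 2 → {'d': 0, 'u': 1, 'w': 7, 's': 7, 'f': 4, 'y': 2}
counts['a'] = counts['w']+3 = 10 → {'d': 0, 'u': 1, 'w': 7, 's': 7, 'f': 4, 'y': 2, 'a': 10}
counts['s'] = counts['u']+5 = 6 → {'d': 0, 'u': 1, 'w': 7, 's': 6, 'f': 4, 'y': 2, 'a': 10}
del 'a' → {'d': 0, 'u': 1, 'w': 7, 's': 6, 'f': 4, 'y': 2}
counts['u']+counts['w'] = 1+7 = 8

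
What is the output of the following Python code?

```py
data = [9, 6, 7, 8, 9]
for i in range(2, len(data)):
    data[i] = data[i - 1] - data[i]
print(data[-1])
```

i=2: data[2] = 6-7 = -1 → [9, 6, -1, 8, 9]
i=3: data[3] = (-1)-8 = -9 → [9, 6, -1, -9, 9]
i=4: data[4] = (-9)-9 = -18 → [9, 6, -1, -9, -18]

-18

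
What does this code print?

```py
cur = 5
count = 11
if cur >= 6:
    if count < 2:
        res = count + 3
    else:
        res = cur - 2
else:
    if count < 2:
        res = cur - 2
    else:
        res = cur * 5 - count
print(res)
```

14

cur=5, count=11
cur >= 6 is False; count < 2 is False
→ res = cur * 5 - count = 14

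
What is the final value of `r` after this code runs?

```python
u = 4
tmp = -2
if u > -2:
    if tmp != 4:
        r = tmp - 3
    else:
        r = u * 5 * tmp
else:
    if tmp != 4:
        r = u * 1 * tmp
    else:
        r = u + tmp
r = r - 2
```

u=4, tmp=-2
u > -2 is True; tmp != 4 is True
→ r = tmp - 3 = -5
r = (-5)-2 = -7

-7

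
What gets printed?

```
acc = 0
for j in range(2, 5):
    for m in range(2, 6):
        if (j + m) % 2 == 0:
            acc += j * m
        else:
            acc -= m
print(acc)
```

j=2,m=2: even sum, acc = 0+4 = 4
j=2,m=3: odd sum, acc = 4-3 = 1
j=2,m=4: even sum, acc = 1+8 = 9
j=2,m=5: odd sum, acc = 9-5 = 4
j=3,m=2: odd sum, acc = 4-2 = 2
j=3,m=3: even sum, acc = 2+9 = 11
j=3,m=4: odd sum, acc = 11-4 = 7
j=3,m=5: even sum, acc = 7+15 = 22
j=4,m=2: even sum, acc = 22+8 = 30
j=4,m=3: odd sum, acc = 30-3 = 27
j=4,m=4: even sum, acc = 27+16 = 43
j=4,m=5: odd sum, acc = 43-5 = 38

38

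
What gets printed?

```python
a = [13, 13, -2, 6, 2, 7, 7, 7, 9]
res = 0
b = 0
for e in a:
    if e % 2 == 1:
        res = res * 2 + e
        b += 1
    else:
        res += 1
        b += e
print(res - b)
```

e=13: odd, res = 0*2+13 = 13; b=1
e=13: odd, res = 13*2+13 = 39; b=2
e=-2: not odd, res = 39+1 = 40; b=0
e=6: not odd, res = 40+1 = 41; b=6
e=2: not odd, res = 41+1 = 42; b=8
e=7: odd, res = 42*2+7 = 91; b=9
e=7: odd, res = 91*2+7 = 189; b=10
e=7: odd, res = 189*2+7 = 385; b=11
e=9: odd, res = 385*2+9 = 779; b=12
res-b = 779-12 = 767

767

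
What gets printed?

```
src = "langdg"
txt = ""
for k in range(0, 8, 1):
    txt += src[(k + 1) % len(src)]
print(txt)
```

k=0: add src[1]='a' → 'a'
k=1: add src[2]='n' → 'an'
k=2: add src[3]='g' → 'ang'
k=3: add src[4]='d' → 'angd'
k=4: add src[5]='g' → 'angdg'
k=5: add src[0]='l' → 'angdgl'
k=6: add src[1]='a' → 'angdgla'
k=7: add src[2]='n' → 'angdglan'

angdglan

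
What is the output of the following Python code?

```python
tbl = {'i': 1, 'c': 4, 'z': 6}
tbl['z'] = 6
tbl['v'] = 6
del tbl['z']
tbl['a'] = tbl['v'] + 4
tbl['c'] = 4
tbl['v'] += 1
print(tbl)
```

{'i': 1, 'c': 4, 'v': 7, 'a': 10}

tbl['z'] = 6 → {'i': 1, 'c': 4, 'z': 6}
tbl['v'] = 6 → {'i': 1, 'c': 4, 'z': 6, 'v': 6}
del 'z' → {'i': 1, 'c': 4, 'v': 6}
tbl['a'] = tbl['v']+4 = 10 → {'i': 1, 'c': 4, 'v': 6, 'a': 10}
tbl['c'] = 4 → {'i': 1, 'c': 4, 'v': 6, 'a': 10}
tbl['v'] = 6+1 = 7 → {'i': 1, 'c': 4, 'v': 7, 'a': 10}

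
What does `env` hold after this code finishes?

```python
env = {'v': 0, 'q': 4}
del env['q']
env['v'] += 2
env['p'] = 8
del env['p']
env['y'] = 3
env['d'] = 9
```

del 'q' → {'v': 0}
env['v'] = 0+2 = 2 → {'v': 2}
env['p'] = 8 → {'v': 2, 'p': 8}
del 'p' → {'v': 2}
env['y'] = 3 → {'v': 2, 'y': 3}
env['d'] = 9 → {'v': 2, 'y': 3, 'd': 9}

{'v': 2, 'y': 3, 'd': 9}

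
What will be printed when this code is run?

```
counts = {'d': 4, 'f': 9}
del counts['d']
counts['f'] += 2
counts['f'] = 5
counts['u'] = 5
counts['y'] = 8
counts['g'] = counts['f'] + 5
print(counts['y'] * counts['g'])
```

80

del 'd' → {'f': 9}
counts['f'] = 9+2 = 11 → {'f': 11}
counts['f'] = 5 → {'f': 5}
counts['u'] = 5 → {'f': 5, 'u': 5}
counts['y'] = 8 → {'f': 5, 'u': 5, 'y': 8}
counts['g'] = counts['f']+5 = 10 → {'f': 5, 'u': 5, 'y': 8, 'g': 10}
counts['y']*counts['g'] = 8*10 = 80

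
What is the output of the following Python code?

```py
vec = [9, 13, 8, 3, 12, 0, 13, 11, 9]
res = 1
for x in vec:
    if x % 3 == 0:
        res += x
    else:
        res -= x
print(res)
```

-11

x=9: %3==0, res = 1+9 = 10
x=13: not %3==0, res = 10-13 = -3
x=8: not %3==0, res = (-3)-8 = -11
x=3: %3==0, res = (-11)+3 = -8
x=12: %3==0, res = (-8)+12 = 4
x=0: %3==0, res = 4+0 = 4
x=13: not %3==0, res = 4-13 = -9
x=11: not %3==0, res = (-9)-11 = -20
x=9: %3==0, res = (-20)+9 = -11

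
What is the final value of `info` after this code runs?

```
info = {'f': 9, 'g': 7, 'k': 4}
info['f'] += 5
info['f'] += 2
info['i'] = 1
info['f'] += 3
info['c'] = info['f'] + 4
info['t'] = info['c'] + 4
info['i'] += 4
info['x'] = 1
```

{'f': 19, 'g': 7, 'k': 4, 'i': 5, 'c': 23, 't': 27, 'x': 1}

info['f'] = 9+5 = 14 → {'f': 14, 'g': 7, 'k': 4}
info['f'] = 14+2 = 16 → {'f': 16, 'g': 7, 'k': 4}
info['i'] = 1 → {'f': 16, 'g': 7, 'k': 4, 'i': 1}
info['f'] = 16+3 = 19 → {'f': 19, 'g': 7, 'k': 4, 'i': 1}
info['c'] = info['f']+4 = 23 → {'f': 19, 'g': 7, 'k': 4, 'i': 1, 'c': 23}
info['t'] = info['c']+4 = 27 → {'f': 19, 'g': 7, 'k': 4, 'i': 1, 'c': 23, 't': 27}
info['i'] = 1+4 = 5 → {'f': 19, 'g': 7, 'k': 4, 'i': 5, 'c': 23, 't': 27}
info['x'] = 1 → {'f': 19, 'g': 7, 'k': 4, 'i': 5, 'c': 23, 't': 27, 'x': 1}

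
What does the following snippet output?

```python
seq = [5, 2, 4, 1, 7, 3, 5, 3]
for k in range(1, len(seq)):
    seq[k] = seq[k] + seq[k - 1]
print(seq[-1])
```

k=1: seq[1] = 2+5 = 7 → [5, 7, 4, 1, 7, 3, 5, 3]
k=2: seq[2] = 4+7 = 11 → [5, 7, 11, 1, 7, 3, 5, 3]
k=3: seq[3] = 1+11 = 12 → [5, 7, 11, 12, 7, 3, 5, 3]
k=4: seq[4] = 7+12 = 19 → [5, 7, 11, 12, 19, 3, 5, 3]
k=5: seq[5] = 3+19 = 22 → [5, 7, 11, 12, 19, 22, 5, 3]
k=6: seq[6] = 5+22 = 27 → [5, 7, 11, 12, 19, 22, 27, 3]
k=7: seq[7] = 3+27 = 30 → [5, 7, 11, 12, 19, 22, 27, 30]

30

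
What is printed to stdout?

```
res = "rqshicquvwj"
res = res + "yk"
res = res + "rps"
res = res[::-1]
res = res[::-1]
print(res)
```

+ 'yk' → 'rqshicquvwjyk'
+ 'rps' → 'rqshicquvwjykrps'
reverse → 'sprkyjwvuqcihsqr'
reverse → 'rqshicquvwjykrps'

rqshicquvwjykrps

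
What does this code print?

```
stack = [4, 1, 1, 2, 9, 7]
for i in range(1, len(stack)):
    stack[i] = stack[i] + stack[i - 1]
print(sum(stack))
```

64

i=1: stack[1] = 1+4 = 5 → [4, 5, 1, 2, 9, 7]
i=2: stack[2] = 1+5 = 6 → [4, 5, 6, 2, 9, 7]
i=3: stack[3] = 2+6 = 8 → [4, 5, 6, 8, 9, 7]
i=4: stack[4] = 9+8 = 17 → [4, 5, 6, 8, 17, 7]
i=5: stack[5] = 7+17 = 24 → [4, 5, 6, 8, 17, 24]
sum = 64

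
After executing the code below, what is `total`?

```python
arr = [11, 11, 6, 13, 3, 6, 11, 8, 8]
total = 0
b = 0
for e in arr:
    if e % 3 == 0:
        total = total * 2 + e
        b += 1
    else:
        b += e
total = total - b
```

e=11: not %3==0; b=11
e=11: not %3==0; b=22
e=6: %3==0, total = 0*2+6 = 6; b=23
e=13: not %3==0; b=36
e=3: %3==0, total = 6*2+3 = 15; b=37
e=6: %3==0, total = 15*2+6 = 36; b=38
e=11: not %3==0; b=49
e=8: not %3==0; b=57
e=8: not %3==0; b=65
total-b = 36-65 = -29

-29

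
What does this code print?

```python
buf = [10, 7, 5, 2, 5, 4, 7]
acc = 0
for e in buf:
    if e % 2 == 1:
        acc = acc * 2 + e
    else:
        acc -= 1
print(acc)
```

e=10: not odd, acc = 0-1 = -1
e=7: odd, acc = (-1)*2+7 = 5
e=5: odd, acc = 5*2+5 = 15
e=2: not odd, acc = 15-1 = 14
e=5: odd, acc = 14*2+5 = 33
e=4: not odd, acc = 33-1 = 32
e=7: odd, acc = 32*2+7 = 71

71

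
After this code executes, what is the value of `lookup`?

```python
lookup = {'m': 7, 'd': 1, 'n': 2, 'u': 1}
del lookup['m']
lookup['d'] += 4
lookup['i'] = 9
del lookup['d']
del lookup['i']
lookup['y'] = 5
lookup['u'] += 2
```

del 'm' → {'d': 1, 'n': 2, 'u': 1}
lookup['d'] = 1+4 = 5 → {'d': 5, 'n': 2, 'u': 1}
lookup['i'] = 9 → {'d': 5, 'n': 2, 'u': 1, 'i': 9}
del 'd' → {'n': 2, 'u': 1, 'i': 9}
del 'i' → {'n': 2, 'u': 1}
lookup['y'] = 5 → {'n': 2, 'u': 1, 'y': 5}
lookup['u'] = 1+2 = 3 → {'n': 2, 'u': 3, 'y': 5}

{'n': 2, 'u': 3, 'y': 5}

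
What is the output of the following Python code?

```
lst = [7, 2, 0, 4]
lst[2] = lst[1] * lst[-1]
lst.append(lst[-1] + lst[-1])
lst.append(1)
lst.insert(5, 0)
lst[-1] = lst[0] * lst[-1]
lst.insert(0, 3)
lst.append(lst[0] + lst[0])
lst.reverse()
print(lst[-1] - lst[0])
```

-3

lst[2] = lst[1]*lst[-1] = 2*4 = 8 → [7, 2, 8, 4]
append lst[-1]+lst[-1] = 4+4 = 8 → [7, 2, 8, 4, 8]
append 1 → [7, 2, 8, 4, 8, 1]
insert 0 at 5 → [7, 2, 8, 4, 8, 0, 1]
lst[-1] = lst[0]*lst[-1] = 7*1 = 7 → [7, 2, 8, 4, 8, 0, 7]
insert 3 at 0 → [3, 7, 2, 8, 4, 8, 0, 7]
append lst[0]+lst[0] = 3+3 = 6 → [3, 7, 2, 8, 4, 8, 0, 7, 6]
reverse → [6, 7, 0, 8, 4, 8, 2, 7, 3]
lst[-1]-lst[0] = 3-6 = -3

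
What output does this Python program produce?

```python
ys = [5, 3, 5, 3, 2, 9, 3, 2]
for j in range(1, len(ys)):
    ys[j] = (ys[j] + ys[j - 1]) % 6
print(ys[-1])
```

j=1: ys[1] = (3+5)%6 = 2 → [5, 2, 5, 3, 2, 9, 3, 2]
j=2: ys[2] = (5+2)%6 = 1 → [5, 2, 1, 3, 2, 9, 3, 2]
j=3: ys[3] = (3+1)%6 = 4 → [5, 2, 1, 4, 2, 9, 3, 2]
j=4: ys[4] = (2+4)%6 = 0 → [5, 2, 1, 4, 0, 9, 3, 2]
j=5: ys[5] = (9+0)%6 = 3 → [5, 2, 1, 4, 0, 3, 3, 2]
j=6: ys[6] = (3+3)%6 = 0 → [5, 2, 1, 4, 0, 3, 0, 2]
j=7: ys[7] = (2+0)%6 = 2 → [5, 2, 1, 4, 0, 3, 0, 2]

2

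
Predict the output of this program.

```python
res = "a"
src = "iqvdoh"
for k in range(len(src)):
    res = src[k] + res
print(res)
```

k=0: prepend 'i' → 'ia'
k=1: prepend 'q' → 'qia'
k=2: prepend 'v' → 'vqia'
k=3: prepend 'd' → 'dvqia'
k=4: prepend 'o' → 'odvqia'
k=5: prepend 'h' → 'hodvqia'

hodvqia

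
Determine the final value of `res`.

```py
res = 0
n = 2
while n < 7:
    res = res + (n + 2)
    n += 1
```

30

n=2: res = 0+4 = 4
n=3: res = 4+5 = 9
n=4: res = 9+6 = 15
n=5: res = 15+7 = 22
n=6: res = 22+8 = 30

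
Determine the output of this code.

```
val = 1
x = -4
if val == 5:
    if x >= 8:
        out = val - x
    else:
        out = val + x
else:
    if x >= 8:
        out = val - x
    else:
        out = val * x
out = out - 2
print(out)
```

-6

val=1, x=-4
val == 5 is False; x >= 8 is False
→ out = val * x = -4
out = (-4)-2 = -6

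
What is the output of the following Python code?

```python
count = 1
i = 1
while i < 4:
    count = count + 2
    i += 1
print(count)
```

i=1: count = 1+2 = 3
i=2: count = 3+2 = 5
i=3: count = 5+2 = 7

7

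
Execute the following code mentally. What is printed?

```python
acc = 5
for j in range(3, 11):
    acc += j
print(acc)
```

57

j=3: acc = 5+3 = 8
j=4: acc = 8+4 = 12
j=5: acc = 12+5 = 17
j=6: acc = 17+6 = 23
j=7: acc = 23+7 = 30
j=8: acc = 30+8 = 38
j=9: acc = 38+9 = 47
j=10: acc = 47+10 = 57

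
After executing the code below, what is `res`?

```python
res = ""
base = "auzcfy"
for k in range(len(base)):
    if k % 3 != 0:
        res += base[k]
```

'uzfy'

k=0: skip
k=1: add 'u' → 'u'
k=2: add 'z' → 'uz'
k=3: skip
k=4: add 'f' → 'uzf'
k=5: add 'y' → 'uzfy'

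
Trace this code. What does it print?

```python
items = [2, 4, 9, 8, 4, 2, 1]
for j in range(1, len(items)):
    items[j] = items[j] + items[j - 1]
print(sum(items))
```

132

j=1: items[1] = 4+2 = 6 → [2, 6, 9, 8, 4, 2, 1]
j=2: items[2] = 9+6 = 15 → [2, 6, 15, 8, 4, 2, 1]
j=3: items[3] = 8+15 = 23 → [2, 6, 15, 23, 4, 2, 1]
j=4: items[4] = 4+23 = 27 → [2, 6, 15, 23, 27, 2, 1]
j=5: items[5] = 2+27 = 29 → [2, 6, 15, 23, 27, 29, 1]
j=6: items[6] = 1+29 = 30 → [2, 6, 15, 23, 27, 29, 30]
sum = 132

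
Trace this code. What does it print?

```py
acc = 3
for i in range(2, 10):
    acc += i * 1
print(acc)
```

47

i=2: acc = 3+2*1 = 5
i=3: acc = 5+3*1 = 8
i=4: acc = 8+4*1 = 12
i=5: acc = 12+5*1 = 17
i=6: acc = 17+6*1 = 23
i=7: acc = 23+7*1 = 30
i=8: acc = 30+8*1 = 38
i=9: acc = 38+9*1 = 47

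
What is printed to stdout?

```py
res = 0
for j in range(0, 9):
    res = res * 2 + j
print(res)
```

502

j=0: res = 0*2+0 = 0
j=1: res = 0*2+1 = 1
j=2: res = 1*2+2 = 4
j=3: res = 4*2+3 = 11
j=4: res = 11*2+4 = 26
j=5: res = 26*2+5 = 57
j=6: res = 57*2+6 = 120
j=7: res = 120*2+7 = 247
j=8: res = 247*2+8 = 502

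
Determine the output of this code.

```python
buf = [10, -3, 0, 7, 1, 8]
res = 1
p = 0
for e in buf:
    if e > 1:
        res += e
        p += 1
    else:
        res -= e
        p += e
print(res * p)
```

e=10: >1, res = 1+10 = 11; p=1
e=-3: not >1, res = 11-(-3) = 14; p=-2
e=0: not >1, res = 14-0 = 14; p=-2
e=7: >1, res = 14+7 = 21; p=-1
e=1: not >1, res = 21-1 = 20; p=0
e=8: >1, res = 20+8 = 28; p=1
res*p = 28*1 = 28

28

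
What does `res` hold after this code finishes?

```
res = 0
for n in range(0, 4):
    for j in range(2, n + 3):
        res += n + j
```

50

n=0,j=2: res = 0+2 = 2
n=1,j=2: res = 2+3 = 5
n=1,j=3: res = 5+4 = 9
n=2,j=2: res = 9+4 = 13
n=2,j=3: res = 13+5 = 18
n=2,j=4: res = 18+6 = 24
n=3,j=2: res = 24+5 = 29
n=3,j=3: res = 29+6 = 35
n=3,j=4: res = 35+7 = 42
n=3,j=5: res = 42+8 = 50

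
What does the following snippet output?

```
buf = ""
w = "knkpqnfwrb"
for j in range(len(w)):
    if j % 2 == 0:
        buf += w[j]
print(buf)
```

kkqfr

j=0: add 'k' → 'k'
j=1: skip
j=2: add 'k' → 'kk'
j=3: skip
j=4: add 'q' → 'kkq'
j=5: skip
j=6: add 'f' → 'kkqf'
j=7: skip
j=8: add 'r' → 'kkqfr'
j=9: skip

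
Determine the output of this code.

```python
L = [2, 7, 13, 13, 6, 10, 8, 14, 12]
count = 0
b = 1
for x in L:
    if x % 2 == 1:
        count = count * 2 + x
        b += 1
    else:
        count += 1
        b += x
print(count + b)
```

136

x=2: not odd, count = 0+1 = 1; b=3
x=7: odd, count = 1*2+7 = 9; b=4
x=13: odd, count = 9*2+13 = 31; b=5
x=13: odd, count = 31*2+13 = 75; b=6
x=6: not odd, count = 75+1 = 76; b=12
x=10: not odd, count = 76+1 = 77; b=22
x=8: not odd, count = 77+1 = 78; b=30
x=14: not odd, count = 78+1 = 79; b=44
x=12: not odd, count = 79+1 = 80; b=56
count+b = 80+56 = 136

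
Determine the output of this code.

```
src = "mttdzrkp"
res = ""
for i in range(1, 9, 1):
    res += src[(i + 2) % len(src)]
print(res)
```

dzrkpmtt

i=1: add src[3]='d' → 'd'
i=2: add src[4]='z' → 'dz'
i=3: add src[5]='r' → 'dzr'
i=4: add src[6]='k' → 'dzrk'
i=5: add src[7]='p' → 'dzrkp'
i=6: add src[0]='m' → 'dzrkpm'
i=7: add src[1]='t' → 'dzrkpmt'
i=8: add src[2]='t' → 'dzrkpmtt'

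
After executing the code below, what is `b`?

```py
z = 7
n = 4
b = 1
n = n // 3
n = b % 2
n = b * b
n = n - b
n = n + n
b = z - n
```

7

n = 4//3 = 1
n = 1%2 = 1
n = 1*1 = 1
n = 1-1 = 0
n = 0+0 = 0
b = 7-0 = 7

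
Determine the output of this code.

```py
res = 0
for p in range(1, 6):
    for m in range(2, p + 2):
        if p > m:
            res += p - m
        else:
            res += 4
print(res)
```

p=1,m=2: not 1>2, res = 0+4 = 4
p=2,m=2: not 2>2, res = 4+4 = 8
p=2,m=3: not 2>3, res = 8+4 = 12
p=3,m=2: 3>2, res = 12+1 = 13
p=3,m=3: not 3>3, res = 13+4 = 17
p=3,m=4: not 3>4, res = 17+4 = 21
p=4,m=2: 4>2, res = 21+2 = 23
p=4,m=3: 4>3, res = 23+1 = 24
p=4,m=4: not 4>4, res = 24+4 = 28
p=4,m=5: not 4>5, res = 28+4 = 32
p=5,m=2: 5>2, res = 32+3 = 35
p=5,m=3: 5>3, res = 35+2 = 37
p=5,m=4: 5>4, res = 37+1 = 38
p=5,m=5: not 5>5, res = 38+4 = 42
p=5,m=6: not 5>6, res = 42+4 = 46

46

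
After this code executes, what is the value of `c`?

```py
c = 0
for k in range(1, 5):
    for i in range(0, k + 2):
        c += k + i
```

84

k=1,i=0: c = 0+1 = 1
k=1,i=1: c = 1+2 = 3
k=1,i=2: c = 3+3 = 6
k=2,i=0: c = 6+2 = 8
k=2,i=1: c = 8+3 = 11
k=2,i=2: c = 11+4 = 15
k=2,i=3: c = 15+5 = 20
k=3,i=0: c = 20+3 = 23
k=3,i=1: c = 23+4 = 27
k=3,i=2: c = 27+5 = 32
k=3,i=3: c = 32+6 = 38
k=3,i=4: c = 38+7 = 45
k=4,i=0: c = 45+4 = 49
k=4,i=1: c = 49+5 = 54
k=4,i=2: c = 54+6 = 60
k=4,i=3: c = 60+7 = 67
k=4,i=4: c = 67+8 = 75
k=4,i=5: c = 75+9 = 84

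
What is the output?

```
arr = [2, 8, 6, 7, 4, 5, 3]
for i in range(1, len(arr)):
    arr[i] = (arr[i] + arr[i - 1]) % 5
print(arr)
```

[2, 0, 1, 3, 2, 2, 0]

i=1: arr[1] = (8+2)%5 = 0 → [2, 0, 6, 7, 4, 5, 3]
i=2: arr[2] = (6+0)%5 = 1 → [2, 0, 1, 7, 4, 5, 3]
i=3: arr[3] = (7+1)%5 = 3 → [2, 0, 1, 3, 4, 5, 3]
i=4: arr[4] = (4+3)%5 = 2 → [2, 0, 1, 3, 2, 5, 3]
i=5: arr[5] = (5+2)%5 = 2 → [2, 0, 1, 3, 2, 2, 3]
i=6: arr[6] = (3+2)%5 = 0 → [2, 0, 1, 3, 2, 2, 0]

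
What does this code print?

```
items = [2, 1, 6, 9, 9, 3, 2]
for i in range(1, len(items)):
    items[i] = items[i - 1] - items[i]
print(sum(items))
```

i=1: items[1] = 2-1 = 1 → [2, 1, 6, 9, 9, 3, 2]
i=2: items[2] = 1-6 = -5 → [2, 1, -5, 9, 9, 3, 2]
i=3: items[3] = (-5)-9 = -14 → [2, 1, -5, -14, 9, 3, 2]
i=4: items[4] = (-14)-9 = -23 → [2, 1, -5, -14, -23, 3, 2]
i=5: items[5] = (-23)-3 = -26 → [2, 1, -5, -14, -23, -26, 2]
i=6: items[6] = (-26)-2 = -28 → [2, 1, -5, -14, -23, -26, -28]
sum = -93

-93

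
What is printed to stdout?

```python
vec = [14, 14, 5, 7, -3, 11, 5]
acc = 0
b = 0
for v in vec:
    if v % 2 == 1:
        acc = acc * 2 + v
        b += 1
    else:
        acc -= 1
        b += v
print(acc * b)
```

v=14: not odd, acc = 0-1 = -1; b=14
v=14: not odd, acc = (-1)-1 = -2; b=28
v=5: odd, acc = (-2)*2+5 = 1; b=29
v=7: odd, acc = 1*2+7 = 9; b=30
v=-3: odd, acc = 9*2+(-3) = 15; b=31
v=11: odd, acc = 15*2+11 = 41; b=32
v=5: odd, acc = 41*2+5 = 87; b=33
acc*b = 87*33 = 2871

2871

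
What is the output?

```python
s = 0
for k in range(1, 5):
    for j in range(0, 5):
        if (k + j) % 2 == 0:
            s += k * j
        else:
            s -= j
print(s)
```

32

k=1,j=0: odd sum, s = 0-0 = 0
k=1,j=1: even sum, s = 0+1 = 1
k=1,j=2: odd sum, s = 1-2 = -1
k=1,j=3: even sum, s = (-1)+3 = 2
k=1,j=4: odd sum, s = 2-4 = -2
k=2,j=0: even sum, s = (-2)+0 = -2
k=2,j=1: odd sum, s = (-2)-1 = -3
k=2,j=2: even sum, s = (-3)+4 = 1
k=2,j=3: odd sum, s = 1-3 = -2
k=2,j=4: even sum, s = (-2)+8 = 6
k=3,j=0: odd sum, s = 6-0 = 6
k=3,j=1: even sum, s = 6+3 = 9
k=3,j=2: odd sum, s = 9-2 = 7
k=3,j=3: even sum, s = 7+9 = 16
k=3,j=4: odd sum, s = 16-4 = 12
k=4,j=0: even sum, s = 12+0 = 12
k=4,j=1: odd sum, s = 12-1 = 11
k=4,j=2: even sum, s = 11+8 = 19
k=4,j=3: odd sum, s = 19-3 = 16
k=4,j=4: even sum, s = 16+16 = 32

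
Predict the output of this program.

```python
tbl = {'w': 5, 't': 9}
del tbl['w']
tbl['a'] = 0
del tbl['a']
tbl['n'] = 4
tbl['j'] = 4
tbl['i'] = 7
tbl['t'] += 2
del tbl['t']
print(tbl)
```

{'n': 4, 'j': 4, 'i': 7}

del 'w' → {'t': 9}
tbl['a'] = 0 → {'t': 9, 'a': 0}
del 'a' → {'t': 9}
tbl['n'] = 4 → {'t': 9, 'n': 4}
tbl['j'] = 4 → {'t': 9, 'n': 4, 'j': 4}
tbl['i'] = 7 → {'t': 9, 'n': 4, 'j': 4, 'i': 7}
tbl['t'] = 9+2 = 11 → {'t': 11, 'n': 4, 'j': 4, 'i': 7}
del 't' → {'n': 4, 'j': 4, 'i': 7}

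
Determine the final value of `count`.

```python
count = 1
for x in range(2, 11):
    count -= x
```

-53

x=2: count = 1-2 = -1
x=3: count = (-1)-3 = -4
x=4: count = (-4)-4 = -8
x=5: count = (-8)-5 = -13
x=6: count = (-13)-6 = -19
x=7: count = (-19)-7 = -26
x=8: count = (-26)-8 = -34
x=9: count = (-34)-9 = -43
x=10: count = (-43)-10 = -53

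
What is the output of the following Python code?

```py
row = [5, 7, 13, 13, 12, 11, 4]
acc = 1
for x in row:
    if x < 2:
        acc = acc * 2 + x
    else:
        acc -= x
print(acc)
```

-64

x=5: not <2, acc = 1-5 = -4
x=7: not <2, acc = (-4)-7 = -11
x=13: not <2, acc = (-11)-13 = -24
x=13: not <2, acc = (-24)-13 = -37
x=12: not <2, acc = (-37)-12 = -49
x=11: not <2, acc = (-49)-11 = -60
x=4: not <2, acc = (-60)-4 = -64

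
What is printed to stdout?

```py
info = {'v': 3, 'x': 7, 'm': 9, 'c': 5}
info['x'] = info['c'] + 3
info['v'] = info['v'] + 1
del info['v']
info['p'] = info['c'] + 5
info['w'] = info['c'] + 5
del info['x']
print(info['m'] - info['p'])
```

info['x'] = info['c']+3 = 8 → {'v': 3, 'x': 8, 'm': 9, 'c': 5}
info['v'] = info['v']+1 = 4 → {'v': 4, 'x': 8, 'm': 9, 'c': 5}
del 'v' → {'x': 8, 'm': 9, 'c': 5}
info['p'] = info['c']+5 = 10 → {'x': 8, 'm': 9, 'c': 5, 'p': 10}
info['w'] = info['c']+5 = 10 → {'x': 8, 'm': 9, 'c': 5, 'p': 10, 'w': 10}
del 'x' → {'m': 9, 'c': 5, 'p': 10, 'w': 10}
info['m']-info['p'] = 9-10 = -1

-1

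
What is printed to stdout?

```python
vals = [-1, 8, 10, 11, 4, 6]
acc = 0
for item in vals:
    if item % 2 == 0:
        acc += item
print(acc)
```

28

item=-1: not even
item=8: even, acc = 0+8 = 8
item=10: even, acc = 8+10 = 18
item=11: not even
item=4: even, acc = 18+4 = 22
item=6: even, acc = 22+6 = 28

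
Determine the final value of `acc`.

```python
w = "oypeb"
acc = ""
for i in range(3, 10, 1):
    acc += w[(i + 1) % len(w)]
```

i=3: add w[4]='b' → 'b'
i=4: add w[0]='o' → 'bo'
i=5: add w[1]='y' → 'boy'
i=6: add w[2]='p' → 'boyp'
i=7: add w[3]='e' → 'boype'
i=8: add w[4]='b' → 'boypeb'
i=9: add w[0]='o' → 'boypebo'

'boypebo'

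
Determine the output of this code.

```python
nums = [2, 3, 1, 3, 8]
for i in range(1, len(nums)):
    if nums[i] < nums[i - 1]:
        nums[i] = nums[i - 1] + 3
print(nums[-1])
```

12

i=1: 3>=2, unchanged → [2, 3, 1, 3, 8]
i=2: 1<3, nums[2] = 3+3 = 6 → [2, 3, 6, 3, 8]
i=3: 3<6, nums[3] = 6+3 = 9 → [2, 3, 6, 9, 8]
i=4: 8<9, nums[4] = 9+3 = 12 → [2, 3, 6, 9, 12]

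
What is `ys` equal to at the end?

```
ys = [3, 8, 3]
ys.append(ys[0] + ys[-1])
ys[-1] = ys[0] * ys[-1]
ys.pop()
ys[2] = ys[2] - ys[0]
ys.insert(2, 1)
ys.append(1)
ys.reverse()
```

append ys[0]+ys[-1] = 3+3 = 6 → [3, 8, 3, 6]
ys[-1] = ys[0]*ys[-1] = 3*6 = 18 → [3, 8, 3, 18]
pop() removes 18 → [3, 8, 3]
ys[2] = ys[2]-ys[0] = 3-3 = 0 → [3, 8, 0]
insert 1 at 2 → [3, 8, 1, 0]
append 1 → [3, 8, 1, 0, 1]
reverse → [1, 0, 1, 8, 3]

[1, 0, 1, 8, 3]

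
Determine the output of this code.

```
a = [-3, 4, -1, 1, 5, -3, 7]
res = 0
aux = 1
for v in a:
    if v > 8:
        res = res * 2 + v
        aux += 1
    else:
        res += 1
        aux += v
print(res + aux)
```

v=-3: not >8, res = 0+1 = 1; aux=-2
v=4: not >8, res = 1+1 = 2; aux=2
v=-1: not >8, res = 2+1 = 3; aux=1
v=1: not >8, res = 3+1 = 4; aux=2
v=5: not >8, res = 4+1 = 5; aux=7
v=-3: not >8, res = 5+1 = 6; aux=4
v=7: not >8, res = 6+1 = 7; aux=11
res+aux = 7+11 = 18

18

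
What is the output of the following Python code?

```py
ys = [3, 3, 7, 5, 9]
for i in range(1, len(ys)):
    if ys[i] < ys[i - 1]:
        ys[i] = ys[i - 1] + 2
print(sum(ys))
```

31

i=1: 3>=3, unchanged → [3, 3, 7, 5, 9]
i=2: 7>=3, unchanged → [3, 3, 7, 5, 9]
i=3: 5<7, ys[3] = 7+2 = 9 → [3, 3, 7, 9, 9]
i=4: 9>=9, unchanged → [3, 3, 7, 9, 9]
sum = 31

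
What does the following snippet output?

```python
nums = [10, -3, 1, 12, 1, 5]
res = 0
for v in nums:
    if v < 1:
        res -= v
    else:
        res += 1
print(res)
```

v=10: not <1, res = 0+1 = 1
v=-3: <1, res = 1-(-3) = 4
v=1: not <1, res = 4+1 = 5
v=12: not <1, res = 5+1 = 6
v=1: not <1, res = 6+1 = 7
v=5: not <1, res = 7+1 = 8

8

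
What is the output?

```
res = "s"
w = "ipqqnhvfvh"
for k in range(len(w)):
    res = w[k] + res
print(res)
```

hvfvhnqqpis

k=0: prepend 'i' → 'is'
k=1: prepend 'p' → 'pis'
k=2: prepend 'q' → 'qpis'
k=3: prepend 'q' → 'qqpis'
k=4: prepend 'n' → 'nqqpis'
k=5: prepend 'h' → 'hnqqpis'
k=6: prepend 'v' → 'vhnqqpis'
k=7: prepend 'f' → 'fvhnqqpis'
k=8: prepend 'v' → 'vfvhnqqpis'
k=9: prepend 'h' → 'hvfvhnqqpis'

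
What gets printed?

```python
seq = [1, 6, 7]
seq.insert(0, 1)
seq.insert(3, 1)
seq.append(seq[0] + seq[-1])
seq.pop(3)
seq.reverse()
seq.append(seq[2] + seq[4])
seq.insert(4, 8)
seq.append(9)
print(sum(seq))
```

47

insert 1 at 0 → [1, 1, 6, 7]
insert 1 at 3 → [1, 1, 6, 1, 7]
append seq[0]+seq[-1] = 1+7 = 8 → [1, 1, 6, 1, 7, 8]
pop(3) removes 1 → [1, 1, 6, 7, 8]
reverse → [8, 7, 6, 1, 1]
append seq[2]+seq[4] = 6+1 = 7 → [8, 7, 6, 1, 1, 7]
insert 8 at 4 → [8, 7, 6, 1, 8, 1, 7]
append 9 → [8, 7, 6, 1, 8, 1, 7, 9]
sum = 47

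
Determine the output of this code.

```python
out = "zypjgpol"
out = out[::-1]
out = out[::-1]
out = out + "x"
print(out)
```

zypjgpolx

reverse → 'lopgjpyz'
reverse → 'zypjgpol'
+ 'x' → 'zypjgpolx'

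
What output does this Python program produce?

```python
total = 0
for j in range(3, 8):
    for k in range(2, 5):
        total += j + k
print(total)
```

120

j=3,k=2: total = 0+5 = 5
j=3,k=3: total = 5+6 = 11
j=3,k=4: total = 11+7 = 18
j=4,k=2: total = 18+6 = 24
j=4,k=3: total = 24+7 = 31
j=4,k=4: total = 31+8 = 39
j=5,k=2: total = 39+7 = 46
j=5,k=3: total = 46+8 = 54
j=5,k=4: total = 54+9 = 63
j=6,k=2: total = 63+8 = 71
j=6,k=3: total = 71+9 = 80
j=6,k=4: total = 80+10 = 90
j=7,k=2: total = 90+9 = 99
j=7,k=3: total = 99+10 = 109
j=7,k=4: total = 109+11 = 120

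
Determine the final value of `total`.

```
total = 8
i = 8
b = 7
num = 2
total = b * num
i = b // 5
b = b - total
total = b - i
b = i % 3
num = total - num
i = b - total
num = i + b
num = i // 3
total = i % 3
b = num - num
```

0

total = 7*2 = 14
i = 7//5 = 1
b = 7-14 = -7
total = (-7)-1 = -8
b = 1%3 = 1
num = (-8)-2 = -10
i = 1-(-8) = 9
num = 9+1 = 10
num = 9//3 = 3
total = 9%3 = 0
b = 3-3 = 0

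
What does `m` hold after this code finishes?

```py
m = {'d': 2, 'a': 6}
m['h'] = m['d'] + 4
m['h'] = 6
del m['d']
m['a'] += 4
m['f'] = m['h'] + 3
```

{'a': 10, 'h': 6, 'f': 9}

m['h'] = m['d']+4 = 6 → {'d': 2, 'a': 6, 'h': 6}
m['h'] = 6 → {'d': 2, 'a': 6, 'h': 6}
del 'd' → {'a': 6, 'h': 6}
m['a'] = 6+4 = 10 → {'a': 10, 'h': 6}
m['f'] = m['h']+3 = 9 → {'a': 10, 'h': 6, 'f': 9}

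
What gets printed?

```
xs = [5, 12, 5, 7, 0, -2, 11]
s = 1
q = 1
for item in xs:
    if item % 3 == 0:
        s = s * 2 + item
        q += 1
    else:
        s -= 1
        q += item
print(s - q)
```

item=5: not %3==0, s = 1-1 = 0; q=6
item=12: %3==0, s = 0*2+12 = 12; q=7
item=5: not %3==0, s = 12-1 = 11; q=12
item=7: not %3==0, s = 11-1 = 10; q=19
item=0: %3==0, s = 10*2+0 = 20; q=20
item=-2: not %3==0, s = 20-1 = 19; q=18
item=11: not %3==0, s = 19-1 = 18; q=29
s-q = 18-29 = -11

-11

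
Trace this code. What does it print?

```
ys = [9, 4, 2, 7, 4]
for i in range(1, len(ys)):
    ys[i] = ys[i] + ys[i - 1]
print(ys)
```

i=1: ys[1] = 4+9 = 13 → [9, 13, 2, 7, 4]
i=2: ys[2] = 2+13 = 15 → [9, 13, 15, 7, 4]
i=3: ys[3] = 7+15 = 22 → [9, 13, 15, 22, 4]
i=4: ys[4] = 4+22 = 26 → [9, 13, 15, 22, 26]

[9, 13, 15, 22, 26]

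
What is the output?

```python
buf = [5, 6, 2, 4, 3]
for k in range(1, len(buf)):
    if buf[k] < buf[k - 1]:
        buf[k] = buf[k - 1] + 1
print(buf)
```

k=1: 6>=5, unchanged → [5, 6, 2, 4, 3]
k=2: 2<6, buf[2] = 6+1 = 7 → [5, 6, 7, 4, 3]
k=3: 4<7, buf[3] = 7+1 = 8 → [5, 6, 7, 8, 3]
k=4: 3<8, buf[4] = 8+1 = 9 → [5, 6, 7, 8, 9]

[5, 6, 7, 8, 9]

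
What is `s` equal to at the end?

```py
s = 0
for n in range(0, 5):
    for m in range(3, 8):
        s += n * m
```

n=0,m=3: s = 0+0 = 0
n=0,m=4: s = 0+0 = 0
n=0,m=5: s = 0+0 = 0
n=0,m=6: s = 0+0 = 0
n=0,m=7: s = 0+0 = 0
n=1,m=3: s = 0+3 = 3
n=1,m=4: s = 3+4 = 7
n=1,m=5: s = 7+5 = 12
n=1,m=6: s = 12+6 = 18
n=1,m=7: s = 18+7 = 25
n=2,m=3: s = 25+6 = 31
n=2,m=4: s = 31+8 = 39
n=2,m=5: s = 39+10 = 49
n=2,m=6: s = 49+12 = 61
n=2,m=7: s = 61+14 = 75
n=3,m=3: s = 75+9 = 84
n=3,m=4: s = 84+12 = 96
n=3,m=5: s = 96+15 = 111
n=3,m=6: s = 111+18 = 129
n=3,m=7: s = 129+21 = 150
n=4,m=3: s = 150+12 = 162
n=4,m=4: s = 162+16 = 178
n=4,m=5: s = 178+20 = 198
n=4,m=6: s = 198+24 = 222
n=4,m=7: s = 222+28 = 250

250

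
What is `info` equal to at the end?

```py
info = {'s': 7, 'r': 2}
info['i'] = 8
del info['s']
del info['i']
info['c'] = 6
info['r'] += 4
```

info['i'] = 8 → {'s': 7, 'r': 2, 'i': 8}
del 's' → {'r': 2, 'i': 8}
del 'i' → {'r': 2}
info['c'] = 6 → {'r': 2, 'c': 6}
info['r'] = 2+4 = 6 → {'r': 6, 'c': 6}

{'r': 6, 'c': 6}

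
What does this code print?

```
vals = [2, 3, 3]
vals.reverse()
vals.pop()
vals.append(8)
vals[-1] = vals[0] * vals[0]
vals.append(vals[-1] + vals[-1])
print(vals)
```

reverse → [3, 3, 2]
pop() removes 2 → [3, 3]
append 8 → [3, 3, 8]
vals[-1] = vals[0]*vals[0] = 3*3 = 9 → [3, 3, 9]
append vals[-1]+vals[-1] = 9+9 = 18 → [3, 3, 9, 18]

[3, 3, 9, 18]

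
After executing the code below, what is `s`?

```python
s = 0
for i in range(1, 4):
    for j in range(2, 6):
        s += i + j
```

66

i=1,j=2: s = 0+3 = 3
i=1,j=3: s = 3+4 = 7
i=1,j=4: s = 7+5 = 12
i=1,j=5: s = 12+6 = 18
i=2,j=2: s = 18+4 = 22
i=2,j=3: s = 22+5 = 27
i=2,j=4: s = 27+6 = 33
i=2,j=5: s = 33+7 = 40
i=3,j=2: s = 40+5 = 45
i=3,j=3: s = 45+6 = 51
i=3,j=4: s = 51+7 = 58
i=3,j=5: s = 58+8 = 66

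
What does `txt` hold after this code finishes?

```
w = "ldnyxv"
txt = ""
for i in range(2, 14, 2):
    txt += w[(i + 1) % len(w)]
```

i=2: add w[3]='y' → 'y'
i=4: add w[5]='v' → 'yv'
i=6: add w[1]='d' → 'yvd'
i=8: add w[3]='y' → 'yvdy'
i=10: add w[5]='v' → 'yvdyv'
i=12: add w[1]='d' → 'yvdyvd'

'yvdyvd'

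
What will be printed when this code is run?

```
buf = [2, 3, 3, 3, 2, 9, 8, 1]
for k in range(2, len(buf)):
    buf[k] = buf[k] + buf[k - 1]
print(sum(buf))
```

k=2: buf[2] = 3+3 = 6 → [2, 3, 6, 3, 2, 9, 8, 1]
k=3: buf[3] = 3+6 = 9 → [2, 3, 6, 9, 2, 9, 8, 1]
k=4: buf[4] = 2+9 = 11 → [2, 3, 6, 9, 11, 9, 8, 1]
k=5: buf[5] = 9+11 = 20 → [2, 3, 6, 9, 11, 20, 8, 1]
k=6: buf[6] = 8+20 = 28 → [2, 3, 6, 9, 11, 20, 28, 1]
k=7: buf[7] = 1+28 = 29 → [2, 3, 6, 9, 11, 20, 28, 29]
sum = 108

108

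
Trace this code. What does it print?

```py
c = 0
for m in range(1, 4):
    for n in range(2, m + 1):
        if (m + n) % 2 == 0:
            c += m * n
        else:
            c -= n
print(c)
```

m=2,n=2: even sum, c = 0+4 = 4
m=3,n=2: odd sum, c = 4-2 = 2
m=3,n=3: even sum, c = 2+9 = 11

11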